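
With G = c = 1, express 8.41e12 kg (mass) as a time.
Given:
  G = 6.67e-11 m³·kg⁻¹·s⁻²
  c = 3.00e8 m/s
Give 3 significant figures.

2.08e-23 s

Mass → time via G/c³.
8.41e12 kg × (G/c³) = 2.08e-23 s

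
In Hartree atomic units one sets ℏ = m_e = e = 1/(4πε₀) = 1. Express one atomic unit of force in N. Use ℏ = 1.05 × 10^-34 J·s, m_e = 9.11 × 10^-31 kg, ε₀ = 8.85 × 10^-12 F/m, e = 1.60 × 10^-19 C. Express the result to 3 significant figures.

F_au = E_h/a₀ = m_e²e⁶/((4πε₀)³ℏ⁴)
E_h = 4.38 × 10^-18 J
a₀ = 5.26 × 10^-11 m
E_h/a₀ = 8.33 × 10^-8 N

8.33 × 10^-8 N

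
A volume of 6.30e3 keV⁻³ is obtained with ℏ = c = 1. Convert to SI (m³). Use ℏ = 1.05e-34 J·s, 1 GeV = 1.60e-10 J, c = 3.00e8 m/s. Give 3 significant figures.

Volume is [L]³ = [E]⁻³·(ℏc)³.
1 GeV⁻³ → (ℏc)³ × (1 GeV in J)⁻³ = 7.63e-48 m³.
Convert the energy scale: 6.30e3 keV⁻³ = 6.30e21 GeV⁻³.
Result: 6.30e21 × 7.63e-48 = 4.81e-26 m³.

4.81e-26 m³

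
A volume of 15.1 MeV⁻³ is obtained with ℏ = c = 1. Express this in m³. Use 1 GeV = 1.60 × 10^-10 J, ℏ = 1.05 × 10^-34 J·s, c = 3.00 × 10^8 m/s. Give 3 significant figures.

1.15 × 10^-37 m³

Volume is [L]³ = [E]⁻³·(ℏc)³.
1 GeV⁻³ → (ℏc)³ × (1 GeV in J)⁻³ = 7.63 × 10^-48 m³.
Convert the energy scale: 15.1 MeV⁻³ = 1.51 × 10^10 GeV⁻³.
Result: 1.51 × 10^10 × 7.63 × 10^-48 = 1.15 × 10^-37 m³.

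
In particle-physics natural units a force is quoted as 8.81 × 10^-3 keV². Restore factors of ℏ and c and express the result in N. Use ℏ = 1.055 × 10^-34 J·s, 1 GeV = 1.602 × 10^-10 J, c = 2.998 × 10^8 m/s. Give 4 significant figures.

Force is [E]/[L] = [E]²/(ℏc); restore (ℏc)⁻¹.
1 GeV² → 1/(ℏc) × (1 GeV in J)² = 8.114 × 10^5 N.
Convert the energy scale: 8.81 × 10^-3 keV² = 8.81 × 10^-15 GeV².
Result: 8.81 × 10^-15 × 8.114 × 10^5 = 7.149 × 10^-9 N.

7.149 × 10^-9 N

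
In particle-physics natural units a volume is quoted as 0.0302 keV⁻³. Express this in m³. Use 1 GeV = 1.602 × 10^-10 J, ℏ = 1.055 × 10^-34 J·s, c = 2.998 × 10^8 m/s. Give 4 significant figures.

2.324 × 10^-31 m³

Volume is [L]³ = [E]⁻³·(ℏc)³.
1 GeV⁻³ → (ℏc)³ × (1 GeV in J)⁻³ = 7.696 × 10^-48 m³.
Convert the energy scale: 0.0302 keV⁻³ = 3.02 × 10^16 GeV⁻³.
Result: 3.02 × 10^16 × 7.696 × 10^-48 = 2.324 × 10^-31 m³.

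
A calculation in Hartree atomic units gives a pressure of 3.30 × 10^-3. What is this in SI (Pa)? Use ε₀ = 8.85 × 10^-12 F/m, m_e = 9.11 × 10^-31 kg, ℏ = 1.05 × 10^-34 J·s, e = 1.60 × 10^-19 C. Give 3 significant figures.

One atomic unit of pressure: P_au = E_h/a₀³ = m_e⁴e¹⁰/((4πε₀)⁵ℏ⁸) = 3.01 × 10^13 Pa.
3.30 × 10^-3 × 3.01 × 10^13 Pa = 9.94 × 10^10 Pa

9.94 × 10^10 Pa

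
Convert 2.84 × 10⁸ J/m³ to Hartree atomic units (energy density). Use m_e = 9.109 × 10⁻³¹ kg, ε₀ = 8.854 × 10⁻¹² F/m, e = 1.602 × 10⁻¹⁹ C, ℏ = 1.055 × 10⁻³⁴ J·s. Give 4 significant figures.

9.696 × 10⁻⁶

atomic unit of energy density: u_au = E_h/a₀³ = m_e⁴e¹⁰/((4πε₀)⁵ℏ⁸) = 2.929 × 10¹³ J/m³.
2.84 × 10⁸ / 2.929 × 10¹³ = 9.696 × 10⁻⁶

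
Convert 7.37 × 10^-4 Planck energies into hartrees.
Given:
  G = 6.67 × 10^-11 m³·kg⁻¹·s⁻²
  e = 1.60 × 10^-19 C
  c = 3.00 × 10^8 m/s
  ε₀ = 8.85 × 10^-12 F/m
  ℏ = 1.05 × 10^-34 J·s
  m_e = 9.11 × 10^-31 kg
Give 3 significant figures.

3.29 × 10^23

Planck energy: E_P = √(ℏc⁵/G) = 1.96 × 10^9 J
hartree: E_h = m_e e⁴/(4πε₀ℏ)² = 4.38 × 10^-18 J
7.37 × 10^-4 × 1.96 × 10^9 / 4.38 × 10^-18 = 3.29 × 10^23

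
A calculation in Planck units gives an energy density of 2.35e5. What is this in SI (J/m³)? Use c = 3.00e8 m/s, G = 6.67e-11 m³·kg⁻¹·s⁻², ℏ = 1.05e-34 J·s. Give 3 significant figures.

1.10e119 J/m³

One Planck energy density: u_P = c⁷/(ℏG²) = 4.68e113 J/m³.
2.35e5 × 4.68e113 J/m³ = 1.10e119 J/m³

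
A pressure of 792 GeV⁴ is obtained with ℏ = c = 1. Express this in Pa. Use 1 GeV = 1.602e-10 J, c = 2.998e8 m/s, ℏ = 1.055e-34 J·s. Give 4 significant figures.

1.649e40 Pa

Pressure is [E]/[L]³ = [E]⁴/(ℏc)³.
1 GeV⁴ → 1/(ℏc)³ × (1 GeV in J)⁴ = 2.082e37 Pa.
Result: 792 × 2.082e37 = 1.649e40 Pa.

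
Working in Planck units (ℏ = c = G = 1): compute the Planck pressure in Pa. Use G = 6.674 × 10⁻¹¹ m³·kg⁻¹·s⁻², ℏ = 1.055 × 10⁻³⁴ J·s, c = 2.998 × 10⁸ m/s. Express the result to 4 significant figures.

Dimensional analysis gives p_P = c⁷/(ℏG²).
  = 2.177 × 10⁵⁹ / 4.699 × 10⁻⁵⁵
  = 4.632 × 10¹¹³ Pa

4.632 × 10¹¹³ Pa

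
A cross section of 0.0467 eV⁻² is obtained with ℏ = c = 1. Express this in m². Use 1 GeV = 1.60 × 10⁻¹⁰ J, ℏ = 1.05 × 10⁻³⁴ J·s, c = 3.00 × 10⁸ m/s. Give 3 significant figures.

Area is [L]² = [E]⁻²·(ℏc)²; restore (ℏc)².
1 GeV⁻² → (ℏc)² × (1 GeV in J)⁻² = 3.88 × 10⁻³² m².
Convert the energy scale: 0.0467 eV⁻² = 4.67 × 10¹⁶ GeV⁻².
Result: 4.67 × 10¹⁶ × 3.88 × 10⁻³² = 1.81 × 10⁻¹⁵ m².

1.81 × 10⁻¹⁵ m²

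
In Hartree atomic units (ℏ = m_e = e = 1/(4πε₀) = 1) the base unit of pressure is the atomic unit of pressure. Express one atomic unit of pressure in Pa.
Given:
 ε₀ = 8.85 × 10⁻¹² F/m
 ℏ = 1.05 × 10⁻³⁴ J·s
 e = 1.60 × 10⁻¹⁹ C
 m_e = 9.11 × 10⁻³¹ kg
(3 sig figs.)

3.01 × 10¹³ Pa

P_au = E_h/a₀³ = m_e⁴e¹⁰/((4πε₀)⁵ℏ⁸)
E_h = 4.38 × 10⁻¹⁸ J
a₀ = 5.26 × 10⁻¹¹ m
E_h/a₀³ = 3.01 × 10¹³ Pa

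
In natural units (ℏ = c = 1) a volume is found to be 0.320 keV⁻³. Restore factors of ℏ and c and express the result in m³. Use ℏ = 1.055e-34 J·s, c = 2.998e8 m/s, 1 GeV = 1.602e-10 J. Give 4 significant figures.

Volume is [L]³ = [E]⁻³·(ℏc)³.
1 GeV⁻³ → (ℏc)³ × (1 GeV in J)⁻³ = 7.696e-48 m³.
Convert the energy scale: 0.320 keV⁻³ = 3.20e17 GeV⁻³.
Result: 3.20e17 × 7.696e-48 = 2.463e-30 m³.

2.463e-30 m³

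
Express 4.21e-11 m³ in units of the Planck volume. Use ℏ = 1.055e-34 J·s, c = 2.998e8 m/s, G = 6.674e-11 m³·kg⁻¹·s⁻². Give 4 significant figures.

Planck volume: V_P = (ℏG/c³)^(3/2) = 4.224e-105 m³.
4.21e-11 / 4.224e-105 = 9.967e93

9.967e93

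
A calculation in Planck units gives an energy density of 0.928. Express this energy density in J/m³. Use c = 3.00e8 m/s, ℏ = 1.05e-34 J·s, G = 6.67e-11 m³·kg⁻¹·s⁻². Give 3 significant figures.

4.34e113 J/m³

One Planck energy density: u_P = c⁷/(ℏG²) = 4.68e113 J/m³.
0.928 × 4.68e113 J/m³ = 4.34e113 J/m³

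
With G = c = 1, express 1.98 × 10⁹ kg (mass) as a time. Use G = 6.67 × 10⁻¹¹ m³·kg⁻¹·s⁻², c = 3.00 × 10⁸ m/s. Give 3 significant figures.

4.89 × 10⁻²⁷ s

Mass → time via G/c³.
1.98 × 10⁹ kg × (G/c³) = 4.89 × 10⁻²⁷ s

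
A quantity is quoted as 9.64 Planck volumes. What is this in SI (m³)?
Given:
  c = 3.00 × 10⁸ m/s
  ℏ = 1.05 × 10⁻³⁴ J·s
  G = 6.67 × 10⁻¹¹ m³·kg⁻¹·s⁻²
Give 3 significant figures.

One Planck volume: V_P = (ℏG/c³)^(3/2) = 4.18 × 10⁻¹⁰⁵ m³.
9.64 × 4.18 × 10⁻¹⁰⁵ m³ = 4.03 × 10⁻¹⁰⁴ m³

4.03 × 10⁻¹⁰⁴ m³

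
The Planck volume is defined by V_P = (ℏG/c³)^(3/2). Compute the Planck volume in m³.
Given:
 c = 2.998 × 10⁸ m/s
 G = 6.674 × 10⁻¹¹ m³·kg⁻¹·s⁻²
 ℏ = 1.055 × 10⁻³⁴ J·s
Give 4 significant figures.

4.224 × 10⁻¹⁰⁵ m³

V_P = (ℏG/c³)^(3/2)
  = √(1.784 × 10⁻²⁰⁹)
  = 4.224 × 10⁻¹⁰⁵ m³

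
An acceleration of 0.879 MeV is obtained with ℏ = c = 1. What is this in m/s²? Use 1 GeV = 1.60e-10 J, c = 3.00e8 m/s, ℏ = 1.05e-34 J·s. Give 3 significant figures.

4.02e29 m/s²

Acceleration is [L]/[T]² = c·[E]/ℏ.
1 GeV → c/ℏ × (1 GeV in J) = 4.57e32 m/s².
Convert the energy scale: 0.879 MeV = 8.79e-4 GeV.
Result: 8.79e-4 × 4.57e32 = 4.02e29 m/s².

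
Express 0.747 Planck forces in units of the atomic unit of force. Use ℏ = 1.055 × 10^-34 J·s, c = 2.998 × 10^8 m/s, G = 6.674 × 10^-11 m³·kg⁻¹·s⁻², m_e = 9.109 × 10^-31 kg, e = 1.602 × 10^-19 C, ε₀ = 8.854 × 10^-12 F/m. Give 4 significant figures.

Planck force: F_P = c⁴/G = 1.210 × 10^44 N
atomic unit of force: F_au = E_h/a₀ = m_e²e⁶/((4πε₀)³ℏ⁴) = 8.220 × 10^-8 N
0.747 × 1.210 × 10^44 / 8.220 × 10^-8 = 1.100 × 10^51

1.100 × 10^51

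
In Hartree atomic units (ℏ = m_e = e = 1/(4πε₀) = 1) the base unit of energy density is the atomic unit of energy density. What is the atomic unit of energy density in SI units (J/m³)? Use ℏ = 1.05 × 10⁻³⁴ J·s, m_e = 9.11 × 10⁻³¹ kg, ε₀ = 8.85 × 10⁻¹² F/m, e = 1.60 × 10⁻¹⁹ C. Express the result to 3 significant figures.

3.01 × 10¹³ J/m³

u_au = E_h/a₀³ = m_e⁴e¹⁰/((4πε₀)⁵ℏ⁸)
E_h = 4.38 × 10⁻¹⁸ J
a₀ = 5.26 × 10⁻¹¹ m
E_h/a₀³ = 3.01 × 10¹³ J/m³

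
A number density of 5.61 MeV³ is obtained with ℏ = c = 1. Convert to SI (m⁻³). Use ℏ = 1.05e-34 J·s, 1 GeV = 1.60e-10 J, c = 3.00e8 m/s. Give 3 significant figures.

Number density is [L]⁻³ = [E]³/(ℏc)³.
1 GeV³ → 1/(ℏc)³ × (1 GeV in J)³ = 1.31e47 m⁻³.
Convert the energy scale: 5.61 MeV³ = 5.61e-9 GeV³.
Result: 5.61e-9 × 1.31e47 = 7.35e38 m⁻³.

7.35e38 m⁻³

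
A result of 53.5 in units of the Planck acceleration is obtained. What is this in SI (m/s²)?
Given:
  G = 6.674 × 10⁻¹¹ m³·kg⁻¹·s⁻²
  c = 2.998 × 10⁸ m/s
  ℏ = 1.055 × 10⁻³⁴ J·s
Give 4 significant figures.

One Planck acceleration: a_P = √(c⁷/(ℏG)) = 5.560 × 10⁵¹ m/s².
53.5 × 5.560 × 10⁵¹ m/s² = 2.975 × 10⁵³ m/s²

2.975 × 10⁵³ m/s²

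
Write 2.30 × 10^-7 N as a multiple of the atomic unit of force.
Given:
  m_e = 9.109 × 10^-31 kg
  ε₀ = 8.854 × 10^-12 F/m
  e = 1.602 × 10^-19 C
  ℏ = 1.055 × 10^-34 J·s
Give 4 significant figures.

2.798

atomic unit of force: F_au = E_h/a₀ = m_e²e⁶/((4πε₀)³ℏ⁴) = 8.220 × 10^-8 N.
2.30 × 10^-7 / 8.220 × 10^-8 = 2.798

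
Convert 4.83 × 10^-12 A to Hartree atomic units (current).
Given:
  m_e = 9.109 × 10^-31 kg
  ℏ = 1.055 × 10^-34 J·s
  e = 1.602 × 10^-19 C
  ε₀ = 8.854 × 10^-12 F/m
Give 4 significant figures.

atomic unit of electric current: I_au = e E_h/ℏ = m_e e⁵/((4πε₀)²ℏ³) = 6.612 × 10^-3 A.
4.83 × 10^-12 / 6.612 × 10^-3 = 7.305 × 10^-10

7.305 × 10^-10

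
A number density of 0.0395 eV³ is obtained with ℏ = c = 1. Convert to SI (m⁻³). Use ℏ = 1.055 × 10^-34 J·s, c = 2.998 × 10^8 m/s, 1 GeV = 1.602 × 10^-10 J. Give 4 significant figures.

5.133 × 10^18 m⁻³

Number density is [L]⁻³ = [E]³/(ℏc)³.
1 GeV³ → 1/(ℏc)³ × (1 GeV in J)³ = 1.299 × 10^47 m⁻³.
Convert the energy scale: 0.0395 eV³ = 3.95 × 10^-29 GeV³.
Result: 3.95 × 10^-29 × 1.299 × 10^47 = 5.133 × 10^18 m⁻³.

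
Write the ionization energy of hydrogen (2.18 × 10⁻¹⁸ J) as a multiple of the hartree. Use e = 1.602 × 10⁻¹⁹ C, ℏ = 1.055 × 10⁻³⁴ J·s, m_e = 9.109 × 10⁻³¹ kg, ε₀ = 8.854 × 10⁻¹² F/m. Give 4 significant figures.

hartree: E_h = m_e e⁴/(4πε₀ℏ)² = 4.354 × 10⁻¹⁸ J.
2.18 × 10⁻¹⁸ / 4.354 × 10⁻¹⁸ = 0.5007

0.5007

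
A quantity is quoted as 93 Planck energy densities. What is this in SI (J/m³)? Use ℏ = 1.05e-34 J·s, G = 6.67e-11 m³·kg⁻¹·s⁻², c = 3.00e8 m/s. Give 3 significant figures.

One Planck energy density: u_P = c⁷/(ℏG²) = 4.68e113 J/m³.
93 × 4.68e113 J/m³ = 4.35e115 J/m³

4.35e115 J/m³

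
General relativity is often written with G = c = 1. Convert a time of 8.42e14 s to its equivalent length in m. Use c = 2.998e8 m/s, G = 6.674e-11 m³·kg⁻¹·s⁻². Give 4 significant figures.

2.524e23 m

Time → length via c.
8.42e14 s × (c) = 2.524e23 m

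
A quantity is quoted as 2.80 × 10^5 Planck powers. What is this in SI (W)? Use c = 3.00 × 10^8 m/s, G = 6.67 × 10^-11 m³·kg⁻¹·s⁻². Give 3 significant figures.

1.02 × 10^58 W

One Planck power: P_P = c⁵/G = 3.64 × 10^52 W.
2.80 × 10^5 × 3.64 × 10^52 W = 1.02 × 10^58 W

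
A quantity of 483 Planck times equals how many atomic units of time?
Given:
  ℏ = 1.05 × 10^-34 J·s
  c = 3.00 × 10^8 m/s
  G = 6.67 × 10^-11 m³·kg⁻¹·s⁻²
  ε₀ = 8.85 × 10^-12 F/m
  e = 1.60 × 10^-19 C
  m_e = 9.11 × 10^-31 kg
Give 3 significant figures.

1.08 × 10^-24

Planck time: t_P = √(ℏG/c⁵) = 5.37 × 10^-44 s
atomic unit of time: τ_au = (4πε₀)²ℏ³/(m_e e⁴) = 2.40 × 10^-17 s
483 × 5.37 × 10^-44 / 2.40 × 10^-17 = 1.08 × 10^-24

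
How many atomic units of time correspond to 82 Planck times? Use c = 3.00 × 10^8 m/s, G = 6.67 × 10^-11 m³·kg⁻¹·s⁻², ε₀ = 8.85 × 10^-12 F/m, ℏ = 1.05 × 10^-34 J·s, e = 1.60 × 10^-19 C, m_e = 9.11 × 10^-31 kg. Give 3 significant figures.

1.84 × 10^-25

Planck time: t_P = √(ℏG/c⁵) = 5.37 × 10^-44 s
atomic unit of time: τ_au = (4πε₀)²ℏ³/(m_e e⁴) = 2.40 × 10^-17 s
82 × 5.37 × 10^-44 / 2.40 × 10^-17 = 1.84 × 10^-25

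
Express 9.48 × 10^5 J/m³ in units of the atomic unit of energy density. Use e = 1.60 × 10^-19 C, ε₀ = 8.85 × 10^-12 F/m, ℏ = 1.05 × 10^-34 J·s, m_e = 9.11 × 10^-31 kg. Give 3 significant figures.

atomic unit of energy density: u_au = E_h/a₀³ = m_e⁴e¹⁰/((4πε₀)⁵ℏ⁸) = 3.01 × 10^13 J/m³.
9.48 × 10^5 / 3.01 × 10^13 = 3.15 × 10^-8

3.15 × 10^-8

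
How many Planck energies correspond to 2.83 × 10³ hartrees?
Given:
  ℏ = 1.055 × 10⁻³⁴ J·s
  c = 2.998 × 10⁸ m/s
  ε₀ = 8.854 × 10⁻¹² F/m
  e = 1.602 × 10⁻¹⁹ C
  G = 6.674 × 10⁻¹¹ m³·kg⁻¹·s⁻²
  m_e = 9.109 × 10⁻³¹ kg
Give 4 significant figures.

6.298 × 10⁻²⁴

hartree: E_h = m_e e⁴/(4πε₀ℏ)² = 4.354 × 10⁻¹⁸ J
Planck energy: E_P = √(ℏc⁵/G) = 1.957 × 10⁹ J
2.83 × 10³ × 4.354 × 10⁻¹⁸ / 1.957 × 10⁹ = 6.298 × 10⁻²⁴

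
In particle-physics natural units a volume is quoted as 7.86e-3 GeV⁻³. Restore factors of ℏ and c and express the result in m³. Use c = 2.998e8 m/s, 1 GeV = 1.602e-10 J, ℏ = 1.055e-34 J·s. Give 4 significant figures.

Volume is [L]³ = [E]⁻³·(ℏc)³.
1 GeV⁻³ → (ℏc)³ × (1 GeV in J)⁻³ = 7.696e-48 m³.
Result: 7.86e-3 × 7.696e-48 = 6.049e-50 m³.

6.049e-50 m³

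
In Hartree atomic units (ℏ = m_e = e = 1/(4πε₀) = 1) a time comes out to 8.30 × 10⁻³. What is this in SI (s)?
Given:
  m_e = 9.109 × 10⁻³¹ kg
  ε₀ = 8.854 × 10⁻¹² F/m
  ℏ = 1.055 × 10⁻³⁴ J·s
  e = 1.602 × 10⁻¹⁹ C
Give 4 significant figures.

One atomic unit of time: τ_au = (4πε₀)²ℏ³/(m_e e⁴) = 2.423 × 10⁻¹⁷ s.
8.30 × 10⁻³ × 2.423 × 10⁻¹⁷ s = 2.011 × 10⁻¹⁹ s

2.011 × 10⁻¹⁹ s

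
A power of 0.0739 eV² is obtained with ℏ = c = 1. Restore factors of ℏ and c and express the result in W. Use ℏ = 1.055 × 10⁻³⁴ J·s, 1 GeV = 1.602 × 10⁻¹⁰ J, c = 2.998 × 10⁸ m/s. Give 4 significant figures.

1.798 × 10⁻⁵ W

Power is [E]/[T] = [E]²/ℏ.
1 GeV² → 1/ℏ × (1 GeV in J)² = 2.433 × 10¹⁴ W.
Convert the energy scale: 0.0739 eV² = 7.39 × 10⁻²⁰ GeV².
Result: 7.39 × 10⁻²⁰ × 2.433 × 10¹⁴ = 1.798 × 10⁻⁵ W.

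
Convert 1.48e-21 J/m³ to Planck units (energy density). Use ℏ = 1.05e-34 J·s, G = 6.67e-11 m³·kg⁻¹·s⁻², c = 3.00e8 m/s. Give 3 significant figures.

Planck energy density: u_P = c⁷/(ℏG²) = 4.68e113 J/m³.
1.48e-21 / 4.68e113 = 3.16e-135

3.16e-135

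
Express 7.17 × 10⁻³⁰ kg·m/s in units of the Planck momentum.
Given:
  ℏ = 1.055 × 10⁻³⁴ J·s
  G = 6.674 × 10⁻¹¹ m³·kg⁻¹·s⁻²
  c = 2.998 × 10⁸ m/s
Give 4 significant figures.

1.099 × 10⁻³⁰

Planck momentum: p_P = √(ℏc³/G) = 6.527 kg·m/s.
7.17 × 10⁻³⁰ / 6.527 = 1.099 × 10⁻³⁰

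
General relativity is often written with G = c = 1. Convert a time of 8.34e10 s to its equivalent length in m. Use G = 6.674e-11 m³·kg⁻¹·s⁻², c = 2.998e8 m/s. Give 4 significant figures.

Time → length via c.
8.34e10 s × (c) = 2.500e19 m

2.500e19 m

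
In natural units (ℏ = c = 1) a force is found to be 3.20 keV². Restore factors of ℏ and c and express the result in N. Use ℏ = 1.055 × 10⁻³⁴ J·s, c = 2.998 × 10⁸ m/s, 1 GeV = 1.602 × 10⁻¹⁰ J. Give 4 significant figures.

Force is [E]/[L] = [E]²/(ℏc); restore (ℏc)⁻¹.
1 GeV² → 1/(ℏc) × (1 GeV in J)² = 8.114 × 10⁵ N.
Convert the energy scale: 3.20 keV² = 3.20 × 10⁻¹² GeV².
Result: 3.20 × 10⁻¹² × 8.114 × 10⁵ = 2.597 × 10⁻⁶ N.

2.597 × 10⁻⁶ N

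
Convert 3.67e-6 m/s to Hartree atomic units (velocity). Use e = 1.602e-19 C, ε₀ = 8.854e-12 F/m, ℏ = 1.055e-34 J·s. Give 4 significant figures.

1.679e-12

atomic unit of velocity: v_au = e²/(4πε₀ℏ) = 2.186e6 m/s.
3.67e-6 / 2.186e6 = 1.679e-12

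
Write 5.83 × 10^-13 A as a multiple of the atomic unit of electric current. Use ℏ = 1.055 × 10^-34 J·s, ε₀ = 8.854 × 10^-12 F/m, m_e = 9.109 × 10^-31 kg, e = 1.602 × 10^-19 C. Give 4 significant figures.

atomic unit of electric current: I_au = e E_h/ℏ = m_e e⁵/((4πε₀)²ℏ³) = 6.612 × 10^-3 A.
5.83 × 10^-13 / 6.612 × 10^-3 = 8.817 × 10^-11

8.817 × 10^-11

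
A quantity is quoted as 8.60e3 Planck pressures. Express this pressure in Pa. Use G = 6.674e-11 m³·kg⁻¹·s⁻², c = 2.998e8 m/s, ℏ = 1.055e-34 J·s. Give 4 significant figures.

One Planck pressure: p_P = c⁷/(ℏG²) = 4.632e113 Pa.
8.60e3 × 4.632e113 Pa = 3.984e117 Pa

3.984e117 Pa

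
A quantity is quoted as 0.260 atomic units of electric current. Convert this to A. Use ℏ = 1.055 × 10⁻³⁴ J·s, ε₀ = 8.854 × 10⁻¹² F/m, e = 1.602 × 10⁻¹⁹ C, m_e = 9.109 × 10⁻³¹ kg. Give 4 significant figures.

1.719 × 10⁻³ A

One atomic unit of electric current: I_au = e E_h/ℏ = m_e e⁵/((4πε₀)²ℏ³) = 6.612 × 10⁻³ A.
0.260 × 6.612 × 10⁻³ A = 1.719 × 10⁻³ A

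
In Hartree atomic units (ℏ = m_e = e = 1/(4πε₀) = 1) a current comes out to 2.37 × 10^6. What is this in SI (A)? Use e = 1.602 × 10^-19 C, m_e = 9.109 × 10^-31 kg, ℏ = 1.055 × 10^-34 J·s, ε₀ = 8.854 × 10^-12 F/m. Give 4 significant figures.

1.567 × 10^4 A

One atomic unit of electric current: I_au = e E_h/ℏ = m_e e⁵/((4πε₀)²ℏ³) = 6.612 × 10^-3 A.
2.37 × 10^6 × 6.612 × 10^-3 A = 1.567 × 10^4 A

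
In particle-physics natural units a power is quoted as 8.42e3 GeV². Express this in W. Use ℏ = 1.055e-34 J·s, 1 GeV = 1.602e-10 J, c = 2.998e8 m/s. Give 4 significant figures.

Power is [E]/[T] = [E]²/ℏ.
1 GeV² → 1/ℏ × (1 GeV in J)² = 2.433e14 W.
Result: 8.42e3 × 2.433e14 = 2.048e18 W.

2.048e18 W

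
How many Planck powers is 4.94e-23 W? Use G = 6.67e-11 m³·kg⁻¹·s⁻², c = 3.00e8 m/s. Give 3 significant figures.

1.36e-75

Planck power: P_P = c⁵/G = 3.64e52 W.
4.94e-23 / 3.64e52 = 1.36e-75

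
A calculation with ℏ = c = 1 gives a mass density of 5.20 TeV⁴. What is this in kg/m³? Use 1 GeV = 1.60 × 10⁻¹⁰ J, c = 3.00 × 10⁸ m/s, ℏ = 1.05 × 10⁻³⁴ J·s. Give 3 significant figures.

1.21 × 10³³ kg/m³

Mass density is [E]/(c²[L]³) = [E]⁴/(ℏ³c⁵).
1 GeV⁴ → 1/(ℏ³c⁵) × (1 GeV in J)⁴ = 2.33 × 10²⁰ kg/m³.
Convert the energy scale: 5.20 TeV⁴ = 5.20 × 10¹² GeV⁴.
Result: 5.20 × 10¹² × 2.33 × 10²⁰ = 1.21 × 10³³ kg/m³.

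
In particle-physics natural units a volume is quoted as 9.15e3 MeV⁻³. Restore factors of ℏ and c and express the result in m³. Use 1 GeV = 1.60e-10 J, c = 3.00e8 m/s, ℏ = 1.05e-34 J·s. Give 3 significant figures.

Volume is [L]³ = [E]⁻³·(ℏc)³.
1 GeV⁻³ → (ℏc)³ × (1 GeV in J)⁻³ = 7.63e-48 m³.
Convert the energy scale: 9.15e3 MeV⁻³ = 9.15e12 GeV⁻³.
Result: 9.15e12 × 7.63e-48 = 6.98e-35 m³.

6.98e-35 m³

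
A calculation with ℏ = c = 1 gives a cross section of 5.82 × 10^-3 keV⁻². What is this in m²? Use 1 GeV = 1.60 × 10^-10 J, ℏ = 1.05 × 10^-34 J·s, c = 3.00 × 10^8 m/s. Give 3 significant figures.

2.26 × 10^-22 m²

Area is [L]² = [E]⁻²·(ℏc)²; restore (ℏc)².
1 GeV⁻² → (ℏc)² × (1 GeV in J)⁻² = 3.88 × 10^-32 m².
Convert the energy scale: 5.82 × 10^-3 keV⁻² = 5.82 × 10^9 GeV⁻².
Result: 5.82 × 10^9 × 3.88 × 10^-32 = 2.26 × 10^-22 m².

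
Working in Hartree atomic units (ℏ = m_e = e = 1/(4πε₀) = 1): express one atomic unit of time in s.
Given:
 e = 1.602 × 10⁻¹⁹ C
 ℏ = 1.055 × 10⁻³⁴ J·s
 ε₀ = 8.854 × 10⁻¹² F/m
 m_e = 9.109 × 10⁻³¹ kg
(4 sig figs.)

2.423 × 10⁻¹⁷ s

The unique combination of the constants set to 1 with dimensions of time is τ_au = (4πε₀)²ℏ³/(m_e e⁴).
E_h = 4.354 × 10⁻¹⁸ J
ℏ/E_h = 2.423 × 10⁻¹⁷ s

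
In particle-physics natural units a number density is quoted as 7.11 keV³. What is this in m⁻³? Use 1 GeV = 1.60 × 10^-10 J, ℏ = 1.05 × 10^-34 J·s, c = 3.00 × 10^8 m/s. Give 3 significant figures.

Number density is [L]⁻³ = [E]³/(ℏc)³.
1 GeV³ → 1/(ℏc)³ × (1 GeV in J)³ = 1.31 × 10^47 m⁻³.
Convert the energy scale: 7.11 keV³ = 7.11 × 10^-18 GeV³.
Result: 7.11 × 10^-18 × 1.31 × 10^47 = 9.32 × 10^29 m⁻³.

9.32 × 10^29 m⁻³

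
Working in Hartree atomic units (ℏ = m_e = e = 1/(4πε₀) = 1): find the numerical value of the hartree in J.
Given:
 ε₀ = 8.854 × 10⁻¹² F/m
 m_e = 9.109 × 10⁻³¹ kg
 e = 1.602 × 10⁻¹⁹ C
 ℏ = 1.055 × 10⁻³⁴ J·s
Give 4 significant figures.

4.354 × 10⁻¹⁸ J

Dimensional analysis gives E_h = m_e e⁴/(4πε₀ℏ)².
  = 6.000 × 10⁻¹⁰⁶ / 1.378 × 10⁻⁸⁸
  = 4.354 × 10⁻¹⁸ J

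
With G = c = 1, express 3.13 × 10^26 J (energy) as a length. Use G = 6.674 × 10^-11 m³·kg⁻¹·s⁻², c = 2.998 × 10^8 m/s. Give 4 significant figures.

2.586 × 10^-18 m

Energy → length via G/c⁴.
3.13 × 10^26 J × (G/c⁴) = 2.586 × 10^-18 m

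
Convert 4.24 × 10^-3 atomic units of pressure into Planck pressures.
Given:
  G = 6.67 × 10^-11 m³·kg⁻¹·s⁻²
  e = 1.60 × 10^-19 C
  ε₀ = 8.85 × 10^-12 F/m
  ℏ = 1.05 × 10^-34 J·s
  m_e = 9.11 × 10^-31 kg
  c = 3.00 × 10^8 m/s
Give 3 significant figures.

2.73 × 10^-103

atomic unit of pressure: P_au = E_h/a₀³ = m_e⁴e¹⁰/((4πε₀)⁵ℏ⁸) = 3.01 × 10^13 Pa
Planck pressure: p_P = c⁷/(ℏG²) = 4.68 × 10^113 Pa
4.24 × 10^-3 × 3.01 × 10^13 / 4.68 × 10^113 = 2.73 × 10^-103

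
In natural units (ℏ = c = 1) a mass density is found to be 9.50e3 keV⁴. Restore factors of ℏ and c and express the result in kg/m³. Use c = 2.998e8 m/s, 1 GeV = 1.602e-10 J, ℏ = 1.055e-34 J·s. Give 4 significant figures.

Mass density is [E]/(c²[L]³) = [E]⁴/(ℏ³c⁵).
1 GeV⁴ → 1/(ℏ³c⁵) × (1 GeV in J)⁴ = 2.316e20 kg/m³.
Convert the energy scale: 9.50e3 keV⁴ = 9.50e-21 GeV⁴.
Result: 9.50e-21 × 2.316e20 = 2.200 kg/m³.

2.200 kg/m³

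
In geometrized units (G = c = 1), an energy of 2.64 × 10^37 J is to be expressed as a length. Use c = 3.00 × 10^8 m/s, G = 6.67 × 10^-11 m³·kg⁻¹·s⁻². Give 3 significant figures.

Energy → length via G/c⁴.
2.64 × 10^37 J × (G/c⁴) = 2.17 × 10^-7 m

2.17 × 10^-7 m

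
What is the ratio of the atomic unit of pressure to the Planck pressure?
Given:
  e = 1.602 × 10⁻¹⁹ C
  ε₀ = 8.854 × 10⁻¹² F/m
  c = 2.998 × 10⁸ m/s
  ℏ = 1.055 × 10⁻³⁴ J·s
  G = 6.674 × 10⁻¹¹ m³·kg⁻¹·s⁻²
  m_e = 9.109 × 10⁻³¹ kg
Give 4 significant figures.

atomic unit of pressure: P_au = E_h/a₀³ = m_e⁴e¹⁰/((4πε₀)⁵ℏ⁸) = 2.929 × 10¹³ Pa
Planck pressure: p_P = c⁷/(ℏG²) = 4.632 × 10¹¹³ Pa
ratio = 2.929 × 10¹³ / 4.632 × 10¹¹³ = 6.323 × 10⁻¹⁰¹

6.323 × 10⁻¹⁰¹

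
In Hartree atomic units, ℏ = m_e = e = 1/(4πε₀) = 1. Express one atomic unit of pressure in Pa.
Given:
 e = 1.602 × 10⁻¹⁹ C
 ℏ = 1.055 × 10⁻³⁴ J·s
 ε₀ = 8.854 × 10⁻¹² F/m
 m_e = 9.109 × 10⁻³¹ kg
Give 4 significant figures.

From ℏ = m_e = e = 1/(4πε₀) = 1 the pressure scale is P_au = E_h/a₀³ = m_e⁴e¹⁰/((4πε₀)⁵ℏ⁸).
E_h = 4.354 × 10⁻¹⁸ J
a₀ = 5.297 × 10⁻¹¹ m
E_h/a₀³ = 2.929 × 10¹³ Pa

2.929 × 10¹³ Pa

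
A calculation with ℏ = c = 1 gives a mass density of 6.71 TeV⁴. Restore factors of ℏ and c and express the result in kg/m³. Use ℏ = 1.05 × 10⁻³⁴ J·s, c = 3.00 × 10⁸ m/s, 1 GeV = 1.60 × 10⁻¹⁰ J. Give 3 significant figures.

Mass density is [E]/(c²[L]³) = [E]⁴/(ℏ³c⁵).
1 GeV⁴ → 1/(ℏ³c⁵) × (1 GeV in J)⁴ = 2.33 × 10²⁰ kg/m³.
Convert the energy scale: 6.71 TeV⁴ = 6.71 × 10¹² GeV⁴.
Result: 6.71 × 10¹² × 2.33 × 10²⁰ = 1.56 × 10³³ kg/m³.

1.56 × 10³³ kg/m³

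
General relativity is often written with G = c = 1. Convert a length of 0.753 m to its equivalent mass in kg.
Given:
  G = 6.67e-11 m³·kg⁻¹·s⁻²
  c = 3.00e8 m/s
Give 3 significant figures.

1.02e27 kg

Length → mass via c²/G.
0.753 m × (c²/G) = 1.02e27 kg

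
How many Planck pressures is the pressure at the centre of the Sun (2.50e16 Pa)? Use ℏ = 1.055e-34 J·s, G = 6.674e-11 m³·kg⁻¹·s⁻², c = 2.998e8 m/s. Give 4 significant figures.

Planck pressure: p_P = c⁷/(ℏG²) = 4.632e113 Pa.
2.50e16 / 4.632e113 = 5.397e-98

5.397e-98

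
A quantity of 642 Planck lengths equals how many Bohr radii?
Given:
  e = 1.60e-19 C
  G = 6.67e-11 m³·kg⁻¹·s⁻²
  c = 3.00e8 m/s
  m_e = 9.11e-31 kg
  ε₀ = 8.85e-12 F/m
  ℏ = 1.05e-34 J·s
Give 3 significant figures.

Planck length: ℓ_P = √(ℏG/c³) = 1.61e-35 m
Bohr radius: a₀ = 4πε₀ℏ²/(m_e e²) = 5.26e-11 m
642 × 1.61e-35 / 5.26e-11 = 1.97e-22

1.97e-22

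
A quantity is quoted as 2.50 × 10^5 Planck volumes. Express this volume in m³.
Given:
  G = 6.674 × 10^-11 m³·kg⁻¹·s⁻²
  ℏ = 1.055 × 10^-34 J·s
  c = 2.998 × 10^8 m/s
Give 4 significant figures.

1.056 × 10^-99 m³

One Planck volume: V_P = (ℏG/c³)^(3/2) = 4.224 × 10^-105 m³.
2.50 × 10^5 × 4.224 × 10^-105 m³ = 1.056 × 10^-99 m³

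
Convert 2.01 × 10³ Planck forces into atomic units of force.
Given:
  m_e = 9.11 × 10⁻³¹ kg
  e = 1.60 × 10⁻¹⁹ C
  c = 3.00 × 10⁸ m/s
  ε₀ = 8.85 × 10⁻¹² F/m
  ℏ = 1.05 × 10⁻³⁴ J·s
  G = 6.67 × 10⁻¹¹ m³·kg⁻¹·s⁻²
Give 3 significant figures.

2.93 × 10⁵⁴

Planck force: F_P = c⁴/G = 1.21 × 10⁴⁴ N
atomic unit of force: F_au = E_h/a₀ = m_e²e⁶/((4πε₀)³ℏ⁴) = 8.33 × 10⁻⁸ N
2.01 × 10³ × 1.21 × 10⁴⁴ / 8.33 × 10⁻⁸ = 2.93 × 10⁵⁴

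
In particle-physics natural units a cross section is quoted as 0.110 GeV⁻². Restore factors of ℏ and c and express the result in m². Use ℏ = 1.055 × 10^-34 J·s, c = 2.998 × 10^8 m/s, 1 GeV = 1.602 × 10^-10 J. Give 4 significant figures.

Area is [L]² = [E]⁻²·(ℏc)²; restore (ℏc)².
1 GeV⁻² → (ℏc)² × (1 GeV in J)⁻² = 3.898 × 10^-32 m².
Result: 0.110 × 3.898 × 10^-32 = 4.288 × 10^-33 m².

4.288 × 10^-33 m²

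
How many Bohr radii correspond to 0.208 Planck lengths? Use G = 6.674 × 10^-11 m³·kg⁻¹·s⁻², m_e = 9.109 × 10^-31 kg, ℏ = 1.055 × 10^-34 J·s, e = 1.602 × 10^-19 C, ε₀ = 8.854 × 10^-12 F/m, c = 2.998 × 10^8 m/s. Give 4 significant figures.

Planck length: ℓ_P = √(ℏG/c³) = 1.616 × 10^-35 m
Bohr radius: a₀ = 4πε₀ℏ²/(m_e e²) = 5.297 × 10^-11 m
0.208 × 1.616 × 10^-35 / 5.297 × 10^-11 = 6.347 × 10^-26

6.347 × 10^-26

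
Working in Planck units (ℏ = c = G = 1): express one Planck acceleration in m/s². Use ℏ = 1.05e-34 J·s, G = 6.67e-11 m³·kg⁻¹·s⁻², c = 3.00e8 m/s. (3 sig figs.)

The unique combination of the constants set to 1 with dimensions of acceleration is a_P = √(c⁷/(ℏG)).
  = √(3.12e103)
  = 5.59e51 m/s²

5.59e51 m/s²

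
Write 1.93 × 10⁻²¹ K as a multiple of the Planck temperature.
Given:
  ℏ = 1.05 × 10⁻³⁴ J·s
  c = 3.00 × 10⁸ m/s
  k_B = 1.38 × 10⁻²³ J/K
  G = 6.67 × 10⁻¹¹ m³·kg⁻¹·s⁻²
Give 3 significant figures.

1.36 × 10⁻⁵³

Planck temperature: T_P = √(ℏc⁵/G) / k_B = 1.42 × 10³² K.
1.93 × 10⁻²¹ / 1.42 × 10³² = 1.36 × 10⁻⁵³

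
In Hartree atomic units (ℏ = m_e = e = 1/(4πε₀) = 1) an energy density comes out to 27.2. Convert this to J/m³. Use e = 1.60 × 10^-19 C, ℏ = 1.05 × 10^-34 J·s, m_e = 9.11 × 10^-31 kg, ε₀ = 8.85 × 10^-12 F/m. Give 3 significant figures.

One atomic unit of energy density: u_au = E_h/a₀³ = m_e⁴e¹⁰/((4πε₀)⁵ℏ⁸) = 3.01 × 10^13 J/m³.
27.2 × 3.01 × 10^13 J/m³ = 8.20 × 10^14 J/m³

8.20 × 10^14 J/m³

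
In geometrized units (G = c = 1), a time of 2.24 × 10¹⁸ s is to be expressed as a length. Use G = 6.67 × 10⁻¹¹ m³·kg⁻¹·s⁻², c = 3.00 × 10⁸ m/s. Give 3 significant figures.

Time → length via c.
2.24 × 10¹⁸ s × (c) = 6.72 × 10²⁶ m

6.72 × 10²⁶ m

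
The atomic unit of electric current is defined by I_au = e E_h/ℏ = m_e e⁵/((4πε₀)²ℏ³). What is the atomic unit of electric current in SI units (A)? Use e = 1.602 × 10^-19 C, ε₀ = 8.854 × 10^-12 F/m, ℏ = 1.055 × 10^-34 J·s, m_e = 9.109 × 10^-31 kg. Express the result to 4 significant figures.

6.612 × 10^-3 A

I_au = e E_h/ℏ = m_e e⁵/((4πε₀)²ℏ³)
E_h = 4.354 × 10^-18 J
e·E_h/ℏ = 6.612 × 10^-3 A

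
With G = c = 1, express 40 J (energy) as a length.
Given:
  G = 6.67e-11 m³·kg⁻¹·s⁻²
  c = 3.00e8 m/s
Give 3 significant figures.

3.29e-43 m

Energy → length via G/c⁴.
40 J × (G/c⁴) = 3.29e-43 m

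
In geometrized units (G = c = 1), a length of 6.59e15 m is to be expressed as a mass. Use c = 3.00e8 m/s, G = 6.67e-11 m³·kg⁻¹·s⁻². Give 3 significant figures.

8.89e42 kg

Length → mass via c²/G.
6.59e15 m × (c²/G) = 8.89e42 kg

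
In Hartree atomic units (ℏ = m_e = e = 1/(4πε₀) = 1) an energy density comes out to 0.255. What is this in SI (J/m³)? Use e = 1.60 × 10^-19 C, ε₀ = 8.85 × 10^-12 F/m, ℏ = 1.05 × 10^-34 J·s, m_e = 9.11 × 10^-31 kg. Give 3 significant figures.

One atomic unit of energy density: u_au = E_h/a₀³ = m_e⁴e¹⁰/((4πε₀)⁵ℏ⁸) = 3.01 × 10^13 J/m³.
0.255 × 3.01 × 10^13 J/m³ = 7.68 × 10^12 J/m³

7.68 × 10^12 J/m³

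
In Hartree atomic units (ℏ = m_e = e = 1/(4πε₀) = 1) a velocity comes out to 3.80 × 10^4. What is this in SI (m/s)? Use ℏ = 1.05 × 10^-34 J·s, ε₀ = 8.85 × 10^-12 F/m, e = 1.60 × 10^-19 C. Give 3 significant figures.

One atomic unit of velocity: v_au = e²/(4πε₀ℏ) = 2.19 × 10^6 m/s.
3.80 × 10^4 × 2.19 × 10^6 m/s = 8.33 × 10^10 m/s

8.33 × 10^10 m/s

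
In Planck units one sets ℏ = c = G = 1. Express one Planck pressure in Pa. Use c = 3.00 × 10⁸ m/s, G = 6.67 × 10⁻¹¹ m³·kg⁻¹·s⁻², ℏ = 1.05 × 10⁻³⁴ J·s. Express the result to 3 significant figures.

4.68 × 10¹¹³ Pa

p_P = c⁷/(ℏG²)
  = 2.19 × 10⁵⁹ / 4.67 × 10⁻⁵⁵
  = 4.68 × 10¹¹³ Pa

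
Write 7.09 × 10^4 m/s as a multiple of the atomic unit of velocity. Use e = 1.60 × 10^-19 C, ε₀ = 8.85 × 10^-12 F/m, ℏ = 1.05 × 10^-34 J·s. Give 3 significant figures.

0.0323

atomic unit of velocity: v_au = e²/(4πε₀ℏ) = 2.19 × 10^6 m/s.
7.09 × 10^4 / 2.19 × 10^6 = 0.0323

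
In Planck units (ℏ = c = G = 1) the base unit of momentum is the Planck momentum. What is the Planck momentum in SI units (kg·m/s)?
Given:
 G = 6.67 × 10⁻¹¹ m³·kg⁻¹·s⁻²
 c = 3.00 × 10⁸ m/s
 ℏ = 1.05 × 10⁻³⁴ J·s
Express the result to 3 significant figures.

p_P = √(ℏc³/G)
  = √(42.5)
  = 6.52 kg·m/s

6.52 kg·m/s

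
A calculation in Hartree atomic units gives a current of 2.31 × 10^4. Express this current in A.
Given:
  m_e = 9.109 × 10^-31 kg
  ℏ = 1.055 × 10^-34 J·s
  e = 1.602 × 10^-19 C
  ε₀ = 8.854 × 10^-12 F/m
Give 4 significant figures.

152.7 A

One atomic unit of electric current: I_au = e E_h/ℏ = m_e e⁵/((4πε₀)²ℏ³) = 6.612 × 10^-3 A.
2.31 × 10^4 × 6.612 × 10^-3 A = 152.7 A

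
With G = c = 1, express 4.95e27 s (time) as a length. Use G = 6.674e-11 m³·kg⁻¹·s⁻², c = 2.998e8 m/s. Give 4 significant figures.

Time → length via c.
4.95e27 s × (c) = 1.484e36 m

1.484e36 m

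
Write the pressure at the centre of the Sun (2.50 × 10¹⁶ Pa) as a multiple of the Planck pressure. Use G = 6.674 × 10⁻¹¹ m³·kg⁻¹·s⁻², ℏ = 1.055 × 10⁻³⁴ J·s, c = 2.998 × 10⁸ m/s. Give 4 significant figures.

Planck pressure: p_P = c⁷/(ℏG²) = 4.632 × 10¹¹³ Pa.
2.50 × 10¹⁶ / 4.632 × 10¹¹³ = 5.397 × 10⁻⁹⁸

5.397 × 10⁻⁹⁸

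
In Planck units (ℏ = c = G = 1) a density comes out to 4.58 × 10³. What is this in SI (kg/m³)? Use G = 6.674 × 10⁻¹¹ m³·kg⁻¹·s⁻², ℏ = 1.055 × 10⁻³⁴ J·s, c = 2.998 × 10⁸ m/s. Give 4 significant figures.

2.360 × 10¹⁰⁰ kg/m³

One Planck density: ρ_P = c⁵/(ℏG²) = 5.154 × 10⁹⁶ kg/m³.
4.58 × 10³ × 5.154 × 10⁹⁶ kg/m³ = 2.360 × 10¹⁰⁰ kg/m³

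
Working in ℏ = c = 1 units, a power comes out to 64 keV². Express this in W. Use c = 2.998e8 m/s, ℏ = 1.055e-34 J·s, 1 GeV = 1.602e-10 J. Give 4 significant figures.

1.557e4 W

Power is [E]/[T] = [E]²/ℏ.
1 GeV² → 1/ℏ × (1 GeV in J)² = 2.433e14 W.
Convert the energy scale: 64 keV² = 6.40e-11 GeV².
Result: 6.40e-11 × 2.433e14 = 1.557e4 W.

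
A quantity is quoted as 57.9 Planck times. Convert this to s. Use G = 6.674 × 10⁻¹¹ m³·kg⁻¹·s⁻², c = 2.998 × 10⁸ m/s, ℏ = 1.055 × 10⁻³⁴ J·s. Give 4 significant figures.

One Planck time: t_P = √(ℏG/c⁵) = 5.392 × 10⁻⁴⁴ s.
57.9 × 5.392 × 10⁻⁴⁴ s = 3.122 × 10⁻⁴² s

3.122 × 10⁻⁴² s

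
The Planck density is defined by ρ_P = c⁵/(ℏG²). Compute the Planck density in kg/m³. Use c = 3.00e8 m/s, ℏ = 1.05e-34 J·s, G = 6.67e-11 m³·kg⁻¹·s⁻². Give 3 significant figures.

5.20e96 kg/m³

ρ_P = c⁵/(ℏG²)
  = 2.43e42 / 4.67e-55
  = 5.20e96 kg/m³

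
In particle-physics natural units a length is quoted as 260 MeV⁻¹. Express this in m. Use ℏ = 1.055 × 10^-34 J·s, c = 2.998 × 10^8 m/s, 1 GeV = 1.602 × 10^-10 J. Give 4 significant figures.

5.133 × 10^-11 m

A length is [E]⁻¹ in ℏ=c=1; restore one factor of ℏc.
1 GeV⁻¹ → ℏc × (1 GeV in J)⁻¹ = 1.974 × 10^-16 m.
Convert the energy scale: 260 MeV⁻¹ = 2.60 × 10^5 GeV⁻¹.
Result: 2.60 × 10^5 × 1.974 × 10^-16 = 5.133 × 10^-11 m.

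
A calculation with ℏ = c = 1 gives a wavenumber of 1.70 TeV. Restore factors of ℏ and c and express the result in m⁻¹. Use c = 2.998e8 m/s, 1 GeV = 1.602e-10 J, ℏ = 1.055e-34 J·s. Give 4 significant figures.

Inverse length is [E]/(ℏc).
1 GeV → 1/(ℏc) × (1 GeV in J) = 5.065e15 m⁻¹.
Convert the energy scale: 1.70 TeV = 1.70e3 GeV.
Result: 1.70e3 × 5.065e15 = 8.610e18 m⁻¹.

8.610e18 m⁻¹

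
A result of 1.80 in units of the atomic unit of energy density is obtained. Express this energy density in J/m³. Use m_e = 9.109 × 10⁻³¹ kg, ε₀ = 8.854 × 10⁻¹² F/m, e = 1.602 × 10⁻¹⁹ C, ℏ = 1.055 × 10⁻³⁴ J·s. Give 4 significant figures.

5.272 × 10¹³ J/m³

One atomic unit of energy density: u_au = E_h/a₀³ = m_e⁴e¹⁰/((4πε₀)⁵ℏ⁸) = 2.929 × 10¹³ J/m³.
1.80 × 2.929 × 10¹³ J/m³ = 5.272 × 10¹³ J/m³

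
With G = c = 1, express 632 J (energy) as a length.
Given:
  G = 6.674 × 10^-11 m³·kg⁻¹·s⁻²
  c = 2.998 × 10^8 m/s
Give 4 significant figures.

5.221 × 10^-42 m

Energy → length via G/c⁴.
632 J × (G/c⁴) = 5.221 × 10^-42 m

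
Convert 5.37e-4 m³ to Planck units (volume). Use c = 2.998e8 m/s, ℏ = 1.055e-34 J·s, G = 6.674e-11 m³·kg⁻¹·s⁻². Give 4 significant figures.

1.271e101

Planck volume: V_P = (ℏG/c³)^(3/2) = 4.224e-105 m³.
5.37e-4 / 4.224e-105 = 1.271e101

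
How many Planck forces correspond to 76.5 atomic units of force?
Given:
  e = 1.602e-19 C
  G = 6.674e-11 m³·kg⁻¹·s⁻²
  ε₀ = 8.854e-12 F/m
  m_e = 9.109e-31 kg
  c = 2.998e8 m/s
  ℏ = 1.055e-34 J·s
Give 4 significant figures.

atomic unit of force: F_au = E_h/a₀ = m_e²e⁶/((4πε₀)³ℏ⁴) = 8.220e-8 N
Planck force: F_P = c⁴/G = 1.210e44 N
76.5 × 8.220e-8 / 1.210e44 = 5.195e-50

5.195e-50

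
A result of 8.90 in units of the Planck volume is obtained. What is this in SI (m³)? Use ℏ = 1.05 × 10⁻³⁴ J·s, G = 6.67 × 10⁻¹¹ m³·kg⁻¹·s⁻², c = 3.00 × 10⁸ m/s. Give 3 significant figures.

3.72 × 10⁻¹⁰⁴ m³

One Planck volume: V_P = (ℏG/c³)^(3/2) = 4.18 × 10⁻¹⁰⁵ m³.
8.90 × 4.18 × 10⁻¹⁰⁵ m³ = 3.72 × 10⁻¹⁰⁴ m³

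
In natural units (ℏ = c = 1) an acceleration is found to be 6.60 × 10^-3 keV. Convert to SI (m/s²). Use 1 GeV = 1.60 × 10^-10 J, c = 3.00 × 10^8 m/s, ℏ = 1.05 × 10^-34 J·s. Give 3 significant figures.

3.02 × 10^24 m/s²

Acceleration is [L]/[T]² = c·[E]/ℏ.
1 GeV → c/ℏ × (1 GeV in J) = 4.57 × 10^32 m/s².
Convert the energy scale: 6.60 × 10^-3 keV = 6.60 × 10^-9 GeV.
Result: 6.60 × 10^-9 × 4.57 × 10^32 = 3.02 × 10^24 m/s².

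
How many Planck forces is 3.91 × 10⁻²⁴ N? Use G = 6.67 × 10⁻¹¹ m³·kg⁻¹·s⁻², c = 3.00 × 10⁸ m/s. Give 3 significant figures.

Planck force: F_P = c⁴/G = 1.21 × 10⁴⁴ N.
3.91 × 10⁻²⁴ / 1.21 × 10⁴⁴ = 3.22 × 10⁻⁶⁸

3.22 × 10⁻⁶⁸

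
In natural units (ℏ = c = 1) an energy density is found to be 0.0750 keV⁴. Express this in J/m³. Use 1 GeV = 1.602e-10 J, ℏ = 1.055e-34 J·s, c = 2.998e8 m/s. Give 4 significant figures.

[E]/[L]³ = [E]⁴/(ℏc)³; restore (ℏc)⁻³.
1 GeV⁴ → 1/(ℏc)³ × (1 GeV in J)⁴ = 2.082e37 J/m³.
Convert the energy scale: 0.0750 keV⁴ = 7.50e-26 GeV⁴.
Result: 7.50e-26 × 2.082e37 = 1.561e12 J/m³.

1.561e12 J/m³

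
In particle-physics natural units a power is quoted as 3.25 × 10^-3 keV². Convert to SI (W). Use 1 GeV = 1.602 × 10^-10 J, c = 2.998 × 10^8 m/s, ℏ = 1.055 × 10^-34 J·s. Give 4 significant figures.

0.7906 W

Power is [E]/[T] = [E]²/ℏ.
1 GeV² → 1/ℏ × (1 GeV in J)² = 2.433 × 10^14 W.
Convert the energy scale: 3.25 × 10^-3 keV² = 3.25 × 10^-15 GeV².
Result: 3.25 × 10^-15 × 2.433 × 10^14 = 0.7906 W.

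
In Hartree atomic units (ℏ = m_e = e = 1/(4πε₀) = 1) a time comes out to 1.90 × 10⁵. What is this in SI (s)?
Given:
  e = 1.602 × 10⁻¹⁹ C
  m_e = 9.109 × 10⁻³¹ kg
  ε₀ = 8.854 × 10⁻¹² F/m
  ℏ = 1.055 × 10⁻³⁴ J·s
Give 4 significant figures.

4.604 × 10⁻¹² s

One atomic unit of time: τ_au = (4πε₀)²ℏ³/(m_e e⁴) = 2.423 × 10⁻¹⁷ s.
1.90 × 10⁵ × 2.423 × 10⁻¹⁷ s = 4.604 × 10⁻¹² s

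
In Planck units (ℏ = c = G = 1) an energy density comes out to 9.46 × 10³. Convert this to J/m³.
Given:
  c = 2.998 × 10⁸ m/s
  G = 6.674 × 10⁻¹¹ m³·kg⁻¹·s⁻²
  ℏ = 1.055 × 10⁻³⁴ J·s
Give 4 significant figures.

4.382 × 10¹¹⁷ J/m³

One Planck energy density: u_P = c⁷/(ℏG²) = 4.632 × 10¹¹³ J/m³.
9.46 × 10³ × 4.632 × 10¹¹³ J/m³ = 4.382 × 10¹¹⁷ J/m³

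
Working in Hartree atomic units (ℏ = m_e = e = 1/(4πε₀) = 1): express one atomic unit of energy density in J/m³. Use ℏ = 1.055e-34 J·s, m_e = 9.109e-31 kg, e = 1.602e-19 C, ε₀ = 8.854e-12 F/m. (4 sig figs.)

2.929e13 J/m³

Dimensional analysis gives u_au = E_h/a₀³ = m_e⁴e¹⁰/((4πε₀)⁵ℏ⁸).
E_h = 4.354e-18 J
a₀ = 5.297e-11 m
E_h/a₀³ = 2.929e13 J/m³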